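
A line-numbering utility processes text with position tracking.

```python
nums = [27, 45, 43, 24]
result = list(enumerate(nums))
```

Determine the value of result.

Step 1: enumerate pairs each element with its index:
  (0, 27)
  (1, 45)
  (2, 43)
  (3, 24)
Therefore result = [(0, 27), (1, 45), (2, 43), (3, 24)].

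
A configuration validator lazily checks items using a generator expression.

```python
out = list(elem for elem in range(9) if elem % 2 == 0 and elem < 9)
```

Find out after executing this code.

Step 1: Filter range(9) where elem % 2 == 0 and elem < 9:
  elem=0: both conditions met, included
  elem=1: excluded (1 % 2 != 0)
  elem=2: both conditions met, included
  elem=3: excluded (3 % 2 != 0)
  elem=4: both conditions met, included
  elem=5: excluded (5 % 2 != 0)
  elem=6: both conditions met, included
  elem=7: excluded (7 % 2 != 0)
  elem=8: both conditions met, included
Therefore out = [0, 2, 4, 6, 8].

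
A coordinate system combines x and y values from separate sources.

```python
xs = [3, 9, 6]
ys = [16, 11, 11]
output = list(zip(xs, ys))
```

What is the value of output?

Step 1: zip pairs elements at same index:
  Index 0: (3, 16)
  Index 1: (9, 11)
  Index 2: (6, 11)
Therefore output = [(3, 16), (9, 11), (6, 11)].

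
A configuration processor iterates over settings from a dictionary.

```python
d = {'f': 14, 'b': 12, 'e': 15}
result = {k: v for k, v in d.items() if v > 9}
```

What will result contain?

Step 1: Filter items where value > 9:
  'f': 14 > 9: kept
  'b': 12 > 9: kept
  'e': 15 > 9: kept
Therefore result = {'f': 14, 'b': 12, 'e': 15}.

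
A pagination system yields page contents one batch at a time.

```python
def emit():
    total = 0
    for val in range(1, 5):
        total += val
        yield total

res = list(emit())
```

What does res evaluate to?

Step 1: Generator accumulates running sum:
  val=1: total = 1, yield 1
  val=2: total = 3, yield 3
  val=3: total = 6, yield 6
  val=4: total = 10, yield 10
Therefore res = [1, 3, 6, 10].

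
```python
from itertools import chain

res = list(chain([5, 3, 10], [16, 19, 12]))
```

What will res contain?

Step 1: chain() concatenates iterables: [5, 3, 10] + [16, 19, 12].
Therefore res = [5, 3, 10, 16, 19, 12].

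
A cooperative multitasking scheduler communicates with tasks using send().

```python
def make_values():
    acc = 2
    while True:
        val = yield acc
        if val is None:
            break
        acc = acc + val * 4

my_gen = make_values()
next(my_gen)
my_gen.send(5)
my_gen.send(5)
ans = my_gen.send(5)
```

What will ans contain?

Step 1: next() -> yield acc=2.
Step 2: send(5) -> val=5, acc = 2 + 5*4 = 22, yield 22.
Step 3: send(5) -> val=5, acc = 22 + 5*4 = 42, yield 42.
Step 4: send(5) -> val=5, acc = 42 + 5*4 = 62, yield 62.
Therefore ans = 62.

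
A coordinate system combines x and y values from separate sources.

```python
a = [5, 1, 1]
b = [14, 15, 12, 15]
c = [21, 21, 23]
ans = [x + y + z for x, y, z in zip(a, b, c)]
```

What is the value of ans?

Step 1: zip three lists (truncates to shortest, len=3):
  5 + 14 + 21 = 40
  1 + 15 + 21 = 37
  1 + 12 + 23 = 36
Therefore ans = [40, 37, 36].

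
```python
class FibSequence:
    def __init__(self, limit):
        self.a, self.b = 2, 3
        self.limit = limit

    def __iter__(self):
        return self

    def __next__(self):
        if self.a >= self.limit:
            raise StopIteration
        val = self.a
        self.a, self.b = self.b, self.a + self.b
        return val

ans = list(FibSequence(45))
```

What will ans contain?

Step 1: Fibonacci-like sequence (a=2, b=3) until >= 45:
  Yield 2, then a,b = 3,5
  Yield 3, then a,b = 5,8
  Yield 5, then a,b = 8,13
  Yield 8, then a,b = 13,21
  Yield 13, then a,b = 21,34
  Yield 21, then a,b = 34,55
  Yield 34, then a,b = 55,89
Step 2: 55 >= 45, stop.
Therefore ans = [2, 3, 5, 8, 13, 21, 34].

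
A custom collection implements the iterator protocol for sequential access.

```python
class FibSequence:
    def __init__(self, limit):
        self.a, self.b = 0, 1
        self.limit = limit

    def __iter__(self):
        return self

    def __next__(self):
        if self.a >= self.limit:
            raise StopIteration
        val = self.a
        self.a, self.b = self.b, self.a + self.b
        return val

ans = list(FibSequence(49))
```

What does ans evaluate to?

Step 1: Fibonacci-like sequence (a=0, b=1) until >= 49:
  Yield 0, then a,b = 1,1
  Yield 1, then a,b = 1,2
  Yield 1, then a,b = 2,3
  Yield 2, then a,b = 3,5
  Yield 3, then a,b = 5,8
  Yield 5, then a,b = 8,13
  Yield 8, then a,b = 13,21
  Yield 13, then a,b = 21,34
  Yield 21, then a,b = 34,55
  Yield 34, then a,b = 55,89
Step 2: 55 >= 49, stop.
Therefore ans = [0, 1, 1, 2, 3, 5, 8, 13, 21, 34].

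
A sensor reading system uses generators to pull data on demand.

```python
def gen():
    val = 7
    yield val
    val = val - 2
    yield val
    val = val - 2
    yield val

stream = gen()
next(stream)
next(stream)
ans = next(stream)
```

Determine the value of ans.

Step 1: Trace through generator execution:
  Yield 1: val starts at 7, yield 7
  Yield 2: val = 7 - 2 = 5, yield 5
  Yield 3: val = 5 - 2 = 3, yield 3
Step 2: First next() gets 7, second next() gets the second value, third next() yields 3.
Therefore ans = 3.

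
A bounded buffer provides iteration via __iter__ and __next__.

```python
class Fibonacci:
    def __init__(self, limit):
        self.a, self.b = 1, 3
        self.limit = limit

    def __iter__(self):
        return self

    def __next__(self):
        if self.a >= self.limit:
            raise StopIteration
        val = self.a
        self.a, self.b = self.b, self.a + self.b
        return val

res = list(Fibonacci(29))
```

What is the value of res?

Step 1: Fibonacci-like sequence (a=1, b=3) until >= 29:
  Yield 1, then a,b = 3,4
  Yield 3, then a,b = 4,7
  Yield 4, then a,b = 7,11
  Yield 7, then a,b = 11,18
  Yield 11, then a,b = 18,29
  Yield 18, then a,b = 29,47
Step 2: 29 >= 29, stop.
Therefore res = [1, 3, 4, 7, 11, 18].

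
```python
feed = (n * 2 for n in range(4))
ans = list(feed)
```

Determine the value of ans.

Step 1: For each n in range(4), compute n*2:
  n=0: 0*2 = 0
  n=1: 1*2 = 2
  n=2: 2*2 = 4
  n=3: 3*2 = 6
Therefore ans = [0, 2, 4, 6].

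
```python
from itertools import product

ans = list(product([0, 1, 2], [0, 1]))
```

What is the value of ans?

Step 1: product([0, 1, 2], [0, 1]) gives all pairs:
  (0, 0)
  (0, 1)
  (1, 0)
  (1, 1)
  (2, 0)
  (2, 1)
Therefore ans = [(0, 0), (0, 1), (1, 0), (1, 1), (2, 0), (2, 1)].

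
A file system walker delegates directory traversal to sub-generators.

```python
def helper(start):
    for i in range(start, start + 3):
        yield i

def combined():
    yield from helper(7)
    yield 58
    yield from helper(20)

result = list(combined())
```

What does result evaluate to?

Step 1: combined() delegates to helper(7):
  yield 7
  yield 8
  yield 9
Step 2: yield 58
Step 3: Delegates to helper(20):
  yield 20
  yield 21
  yield 22
Therefore result = [7, 8, 9, 58, 20, 21, 22].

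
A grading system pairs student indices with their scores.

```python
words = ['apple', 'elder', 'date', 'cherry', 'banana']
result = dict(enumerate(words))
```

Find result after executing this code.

Step 1: enumerate pairs indices with words:
  0 -> 'apple'
  1 -> 'elder'
  2 -> 'date'
  3 -> 'cherry'
  4 -> 'banana'
Therefore result = {0: 'apple', 1: 'elder', 2: 'date', 3: 'cherry', 4: 'banana'}.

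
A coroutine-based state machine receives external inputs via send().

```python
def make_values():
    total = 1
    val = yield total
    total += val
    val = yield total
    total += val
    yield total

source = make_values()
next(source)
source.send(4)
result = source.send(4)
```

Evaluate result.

Step 1: next() -> yield total=1.
Step 2: send(4) -> val=4, total = 1+4 = 5, yield 5.
Step 3: send(4) -> val=4, total = 5+4 = 9, yield 9.
Therefore result = 9.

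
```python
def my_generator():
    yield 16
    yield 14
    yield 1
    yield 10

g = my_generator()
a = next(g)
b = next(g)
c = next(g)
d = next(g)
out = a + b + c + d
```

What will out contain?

Step 1: Create generator and consume all values:
  a = next(g) = 16
  b = next(g) = 14
  c = next(g) = 1
  d = next(g) = 10
Step 2: out = 16 + 14 + 1 + 10 = 41.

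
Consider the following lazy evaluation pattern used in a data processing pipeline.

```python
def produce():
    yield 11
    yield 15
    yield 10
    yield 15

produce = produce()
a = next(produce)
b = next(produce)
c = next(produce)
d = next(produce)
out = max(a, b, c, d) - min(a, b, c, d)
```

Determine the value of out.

Step 1: Create generator and consume all values:
  a = next(produce) = 11
  b = next(produce) = 15
  c = next(produce) = 10
  d = next(produce) = 15
Step 2: max = 15, min = 10, out = 15 - 10 = 5.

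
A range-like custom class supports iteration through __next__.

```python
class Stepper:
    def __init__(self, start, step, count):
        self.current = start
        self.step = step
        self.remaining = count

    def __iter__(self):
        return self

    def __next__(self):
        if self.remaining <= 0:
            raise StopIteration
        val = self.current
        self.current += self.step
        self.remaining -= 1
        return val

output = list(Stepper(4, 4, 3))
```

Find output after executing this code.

Step 1: Stepper starts at 4, increments by 4, for 3 steps:
  Yield 4, then current += 4
  Yield 8, then current += 4
  Yield 12, then current += 4
Therefore output = [4, 8, 12].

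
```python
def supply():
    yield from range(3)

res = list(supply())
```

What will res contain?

Step 1: yield from delegates to the iterable, yielding each element.
Step 2: Collected values: [0, 1, 2].
Therefore res = [0, 1, 2].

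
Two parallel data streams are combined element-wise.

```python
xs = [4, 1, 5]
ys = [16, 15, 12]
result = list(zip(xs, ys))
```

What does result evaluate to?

Step 1: zip pairs elements at same index:
  Index 0: (4, 16)
  Index 1: (1, 15)
  Index 2: (5, 12)
Therefore result = [(4, 16), (1, 15), (5, 12)].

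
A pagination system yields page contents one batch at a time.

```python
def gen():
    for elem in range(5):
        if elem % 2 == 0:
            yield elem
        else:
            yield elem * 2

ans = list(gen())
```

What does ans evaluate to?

Step 1: For each elem in range(5), yield elem if even, else elem*2:
  elem=0 (even): yield 0
  elem=1 (odd): yield 1*2 = 2
  elem=2 (even): yield 2
  elem=3 (odd): yield 3*2 = 6
  elem=4 (even): yield 4
Therefore ans = [0, 2, 2, 6, 4].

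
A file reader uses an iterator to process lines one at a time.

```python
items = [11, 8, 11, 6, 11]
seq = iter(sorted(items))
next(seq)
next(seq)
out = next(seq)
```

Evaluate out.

Step 1: sorted([11, 8, 11, 6, 11]) = [6, 8, 11, 11, 11].
Step 2: Create iterator and skip 2 elements.
Step 3: next() returns 11.
Therefore out = 11.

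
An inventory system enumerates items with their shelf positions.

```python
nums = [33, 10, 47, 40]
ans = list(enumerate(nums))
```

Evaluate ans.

Step 1: enumerate pairs each element with its index:
  (0, 33)
  (1, 10)
  (2, 47)
  (3, 40)
Therefore ans = [(0, 33), (1, 10), (2, 47), (3, 40)].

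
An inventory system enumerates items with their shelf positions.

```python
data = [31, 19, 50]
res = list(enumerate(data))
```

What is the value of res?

Step 1: enumerate pairs each element with its index:
  (0, 31)
  (1, 19)
  (2, 50)
Therefore res = [(0, 31), (1, 19), (2, 50)].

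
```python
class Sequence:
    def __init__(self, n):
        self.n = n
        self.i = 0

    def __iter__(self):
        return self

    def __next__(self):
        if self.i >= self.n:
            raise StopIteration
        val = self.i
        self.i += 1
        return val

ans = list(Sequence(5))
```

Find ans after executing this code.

Step 1: Sequence(5) creates an iterator counting 0 to 4.
Step 2: list() consumes all values: [0, 1, 2, 3, 4].
Therefore ans = [0, 1, 2, 3, 4].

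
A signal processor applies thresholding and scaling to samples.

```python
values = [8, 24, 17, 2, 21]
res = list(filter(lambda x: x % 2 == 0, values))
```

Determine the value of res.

Step 1: Filter elements divisible by 2:
  8 % 2 = 0: kept
  24 % 2 = 0: kept
  17 % 2 = 1: removed
  2 % 2 = 0: kept
  21 % 2 = 1: removed
Therefore res = [8, 24, 2].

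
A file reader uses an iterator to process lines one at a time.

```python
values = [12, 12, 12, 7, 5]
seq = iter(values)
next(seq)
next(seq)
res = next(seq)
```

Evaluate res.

Step 1: Create iterator over [12, 12, 12, 7, 5].
Step 2: next() consumes 12.
Step 3: next() consumes 12.
Step 4: next() returns 12.
Therefore res = 12.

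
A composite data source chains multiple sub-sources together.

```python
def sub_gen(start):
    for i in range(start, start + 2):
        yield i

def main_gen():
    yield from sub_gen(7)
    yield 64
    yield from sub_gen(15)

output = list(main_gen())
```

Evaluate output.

Step 1: main_gen() delegates to sub_gen(7):
  yield 7
  yield 8
Step 2: yield 64
Step 3: Delegates to sub_gen(15):
  yield 15
  yield 16
Therefore output = [7, 8, 64, 15, 16].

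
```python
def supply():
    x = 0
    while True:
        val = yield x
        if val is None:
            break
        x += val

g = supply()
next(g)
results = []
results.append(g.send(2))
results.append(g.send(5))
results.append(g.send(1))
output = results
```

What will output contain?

Step 1: next(g) -> yield 0.
Step 2: send(2) -> x = 2, yield 2.
Step 3: send(5) -> x = 7, yield 7.
Step 4: send(1) -> x = 8, yield 8.
Therefore output = [2, 7, 8].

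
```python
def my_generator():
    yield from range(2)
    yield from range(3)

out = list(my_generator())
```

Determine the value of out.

Step 1: Trace yields in order:
  yield 0
  yield 1
  yield 0
  yield 1
  yield 2
Therefore out = [0, 1, 0, 1, 2].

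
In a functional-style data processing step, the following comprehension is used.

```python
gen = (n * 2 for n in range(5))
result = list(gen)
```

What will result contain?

Step 1: For each n in range(5), compute n*2:
  n=0: 0*2 = 0
  n=1: 1*2 = 2
  n=2: 2*2 = 4
  n=3: 3*2 = 6
  n=4: 4*2 = 8
Therefore result = [0, 2, 4, 6, 8].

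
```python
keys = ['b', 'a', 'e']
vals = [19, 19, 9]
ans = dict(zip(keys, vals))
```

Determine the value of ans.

Step 1: zip pairs keys with values:
  'b' -> 19
  'a' -> 19
  'e' -> 9
Therefore ans = {'b': 19, 'a': 19, 'e': 9}.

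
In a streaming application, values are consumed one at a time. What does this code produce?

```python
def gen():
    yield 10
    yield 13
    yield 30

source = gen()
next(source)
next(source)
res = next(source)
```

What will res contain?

Step 1: gen() creates a generator.
Step 2: next(source) yields 10 (consumed and discarded).
Step 3: next(source) yields 13 (consumed and discarded).
Step 4: next(source) yields 30, assigned to res.
Therefore res = 30.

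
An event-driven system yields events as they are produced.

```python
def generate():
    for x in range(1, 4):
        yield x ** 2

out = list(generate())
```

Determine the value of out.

Step 1: For each x in range(1, 4), yield x**2:
  x=1: yield 1**2 = 1
  x=2: yield 2**2 = 4
  x=3: yield 3**2 = 9
Therefore out = [1, 4, 9].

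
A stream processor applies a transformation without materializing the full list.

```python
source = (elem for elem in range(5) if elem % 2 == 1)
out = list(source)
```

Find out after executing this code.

Step 1: Filter range(5) keeping only odd values:
  elem=0: even, excluded
  elem=1: odd, included
  elem=2: even, excluded
  elem=3: odd, included
  elem=4: even, excluded
Therefore out = [1, 3].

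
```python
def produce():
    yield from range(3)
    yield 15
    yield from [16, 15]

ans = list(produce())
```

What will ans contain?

Step 1: Trace yields in order:
  yield 0
  yield 1
  yield 2
  yield 15
  yield 16
  yield 15
Therefore ans = [0, 1, 2, 15, 16, 15].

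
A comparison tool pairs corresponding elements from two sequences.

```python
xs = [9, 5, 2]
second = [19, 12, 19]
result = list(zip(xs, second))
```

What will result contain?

Step 1: zip pairs elements at same index:
  Index 0: (9, 19)
  Index 1: (5, 12)
  Index 2: (2, 19)
Therefore result = [(9, 19), (5, 12), (2, 19)].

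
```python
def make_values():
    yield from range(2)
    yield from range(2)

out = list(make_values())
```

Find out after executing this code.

Step 1: Trace yields in order:
  yield 0
  yield 1
  yield 0
  yield 1
Therefore out = [0, 1, 0, 1].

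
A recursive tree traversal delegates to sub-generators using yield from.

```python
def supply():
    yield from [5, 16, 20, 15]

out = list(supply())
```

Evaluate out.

Step 1: yield from delegates to the iterable, yielding each element.
Step 2: Collected values: [5, 16, 20, 15].
Therefore out = [5, 16, 20, 15].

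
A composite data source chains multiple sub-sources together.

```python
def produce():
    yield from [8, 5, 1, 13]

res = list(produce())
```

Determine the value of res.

Step 1: yield from delegates to the iterable, yielding each element.
Step 2: Collected values: [8, 5, 1, 13].
Therefore res = [8, 5, 1, 13].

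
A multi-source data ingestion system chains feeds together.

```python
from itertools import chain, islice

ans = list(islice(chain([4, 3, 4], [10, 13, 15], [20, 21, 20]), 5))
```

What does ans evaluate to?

Step 1: chain([4, 3, 4], [10, 13, 15], [20, 21, 20]) = [4, 3, 4, 10, 13, 15, 20, 21, 20].
Step 2: islice takes first 5 elements: [4, 3, 4, 10, 13].
Therefore ans = [4, 3, 4, 10, 13].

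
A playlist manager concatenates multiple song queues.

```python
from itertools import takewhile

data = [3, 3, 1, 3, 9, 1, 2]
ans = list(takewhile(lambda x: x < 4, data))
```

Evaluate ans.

Step 1: takewhile stops at first element >= 4:
  3 < 4: take
  3 < 4: take
  1 < 4: take
  3 < 4: take
  9 >= 4: stop
Therefore ans = [3, 3, 1, 3].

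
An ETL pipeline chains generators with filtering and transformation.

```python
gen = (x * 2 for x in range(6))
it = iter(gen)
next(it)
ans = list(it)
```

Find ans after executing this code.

Step 1: Generator produces [0, 2, 4, 6, 8, 10].
Step 2: next(it) consumes first element (0).
Step 3: list(it) collects remaining: [2, 4, 6, 8, 10].
Therefore ans = [2, 4, 6, 8, 10].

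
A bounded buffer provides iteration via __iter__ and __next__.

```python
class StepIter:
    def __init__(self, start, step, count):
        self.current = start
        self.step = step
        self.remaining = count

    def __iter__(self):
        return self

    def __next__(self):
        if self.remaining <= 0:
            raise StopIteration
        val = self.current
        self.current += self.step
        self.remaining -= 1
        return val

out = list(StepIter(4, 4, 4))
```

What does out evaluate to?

Step 1: StepIter starts at 4, increments by 4, for 4 steps:
  Yield 4, then current += 4
  Yield 8, then current += 4
  Yield 12, then current += 4
  Yield 16, then current += 4
Therefore out = [4, 8, 12, 16].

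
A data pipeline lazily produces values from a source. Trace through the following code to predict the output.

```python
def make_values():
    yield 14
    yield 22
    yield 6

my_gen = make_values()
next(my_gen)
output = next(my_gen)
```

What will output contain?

Step 1: make_values() creates a generator.
Step 2: next(my_gen) yields 14 (consumed and discarded).
Step 3: next(my_gen) yields 22, assigned to output.
Therefore output = 22.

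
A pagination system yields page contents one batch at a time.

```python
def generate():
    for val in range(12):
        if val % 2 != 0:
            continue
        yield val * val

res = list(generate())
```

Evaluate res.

Step 1: Only yield val**2 when val is divisible by 2:
  val=0: 0 % 2 == 0, yield 0**2 = 0
  val=2: 2 % 2 == 0, yield 2**2 = 4
  val=4: 4 % 2 == 0, yield 4**2 = 16
  val=6: 6 % 2 == 0, yield 6**2 = 36
  val=8: 8 % 2 == 0, yield 8**2 = 64
  val=10: 10 % 2 == 0, yield 10**2 = 100
Therefore res = [0, 4, 16, 36, 64, 100].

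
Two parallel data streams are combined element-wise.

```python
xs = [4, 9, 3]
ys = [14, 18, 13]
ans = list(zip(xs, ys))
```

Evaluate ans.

Step 1: zip pairs elements at same index:
  Index 0: (4, 14)
  Index 1: (9, 18)
  Index 2: (3, 13)
Therefore ans = [(4, 14), (9, 18), (3, 13)].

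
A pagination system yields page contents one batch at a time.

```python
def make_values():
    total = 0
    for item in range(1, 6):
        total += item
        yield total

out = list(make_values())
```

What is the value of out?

Step 1: Generator accumulates running sum:
  item=1: total = 1, yield 1
  item=2: total = 3, yield 3
  item=3: total = 6, yield 6
  item=4: total = 10, yield 10
  item=5: total = 15, yield 15
Therefore out = [1, 3, 6, 10, 15].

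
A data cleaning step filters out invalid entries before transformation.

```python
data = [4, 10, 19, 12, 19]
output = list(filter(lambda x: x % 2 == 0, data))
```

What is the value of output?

Step 1: Filter elements divisible by 2:
  4 % 2 = 0: kept
  10 % 2 = 0: kept
  19 % 2 = 1: removed
  12 % 2 = 0: kept
  19 % 2 = 1: removed
Therefore output = [4, 10, 12].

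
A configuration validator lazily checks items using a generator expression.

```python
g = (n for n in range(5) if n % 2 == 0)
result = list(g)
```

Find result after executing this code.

Step 1: Filter range(5) keeping only even values:
  n=0: even, included
  n=1: odd, excluded
  n=2: even, included
  n=3: odd, excluded
  n=4: even, included
Therefore result = [0, 2, 4].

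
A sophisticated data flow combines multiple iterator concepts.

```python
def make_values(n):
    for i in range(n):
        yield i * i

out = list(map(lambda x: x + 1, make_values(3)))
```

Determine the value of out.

Step 1: make_values(3) yields squares: [0, 1, 4].
Step 2: map adds 1 to each: [1, 2, 5].
Therefore out = [1, 2, 5].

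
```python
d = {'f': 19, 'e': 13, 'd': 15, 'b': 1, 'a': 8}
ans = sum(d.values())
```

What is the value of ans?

Step 1: d.values() = [19, 13, 15, 1, 8].
Step 2: sum = 56.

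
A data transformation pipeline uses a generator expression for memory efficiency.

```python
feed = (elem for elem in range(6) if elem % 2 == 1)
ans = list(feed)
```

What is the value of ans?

Step 1: Filter range(6) keeping only odd values:
  elem=0: even, excluded
  elem=1: odd, included
  elem=2: even, excluded
  elem=3: odd, included
  elem=4: even, excluded
  elem=5: odd, included
Therefore ans = [1, 3, 5].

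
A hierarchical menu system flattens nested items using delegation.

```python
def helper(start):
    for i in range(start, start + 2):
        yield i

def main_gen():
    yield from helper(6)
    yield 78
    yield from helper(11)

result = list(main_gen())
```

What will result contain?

Step 1: main_gen() delegates to helper(6):
  yield 6
  yield 7
Step 2: yield 78
Step 3: Delegates to helper(11):
  yield 11
  yield 12
Therefore result = [6, 7, 78, 11, 12].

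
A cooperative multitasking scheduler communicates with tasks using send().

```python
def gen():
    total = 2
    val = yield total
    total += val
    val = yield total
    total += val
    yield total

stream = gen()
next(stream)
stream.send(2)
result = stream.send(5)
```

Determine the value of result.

Step 1: next() -> yield total=2.
Step 2: send(2) -> val=2, total = 2+2 = 4, yield 4.
Step 3: send(5) -> val=5, total = 4+5 = 9, yield 9.
Therefore result = 9.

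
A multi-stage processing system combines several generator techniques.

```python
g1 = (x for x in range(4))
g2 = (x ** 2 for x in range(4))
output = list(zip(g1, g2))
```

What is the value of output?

Step 1: g1 produces [0, 1, 2, 3].
Step 2: g2 produces [0, 1, 4, 9].
Step 3: zip pairs them: [(0, 0), (1, 1), (2, 4), (3, 9)].
Therefore output = [(0, 0), (1, 1), (2, 4), (3, 9)].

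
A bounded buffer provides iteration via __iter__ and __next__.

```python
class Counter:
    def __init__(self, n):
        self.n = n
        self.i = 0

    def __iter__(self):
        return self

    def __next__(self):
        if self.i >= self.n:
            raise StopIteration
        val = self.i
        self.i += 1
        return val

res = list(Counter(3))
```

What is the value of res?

Step 1: Counter(3) creates an iterator counting 0 to 2.
Step 2: list() consumes all values: [0, 1, 2].
Therefore res = [0, 1, 2].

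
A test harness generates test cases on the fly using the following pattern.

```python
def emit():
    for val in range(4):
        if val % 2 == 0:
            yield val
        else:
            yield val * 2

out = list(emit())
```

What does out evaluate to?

Step 1: For each val in range(4), yield val if even, else val*2:
  val=0 (even): yield 0
  val=1 (odd): yield 1*2 = 2
  val=2 (even): yield 2
  val=3 (odd): yield 3*2 = 6
Therefore out = [0, 2, 2, 6].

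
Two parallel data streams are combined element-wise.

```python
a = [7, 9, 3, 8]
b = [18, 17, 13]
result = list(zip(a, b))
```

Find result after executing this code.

Step 1: zip stops at shortest (len(a)=4, len(b)=3):
  Index 0: (7, 18)
  Index 1: (9, 17)
  Index 2: (3, 13)
Step 2: Last element of a (8) has no pair, dropped.
Therefore result = [(7, 18), (9, 17), (3, 13)].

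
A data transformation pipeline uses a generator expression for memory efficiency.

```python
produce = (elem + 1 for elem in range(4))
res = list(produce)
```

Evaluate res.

Step 1: For each elem in range(4), compute elem+1:
  elem=0: 0+1 = 1
  elem=1: 1+1 = 2
  elem=2: 2+1 = 3
  elem=3: 3+1 = 4
Therefore res = [1, 2, 3, 4].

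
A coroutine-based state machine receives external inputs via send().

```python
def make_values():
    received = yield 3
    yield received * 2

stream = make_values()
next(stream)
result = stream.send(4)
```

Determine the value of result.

Step 1: next(stream) advances to first yield, producing 3.
Step 2: send(4) resumes, received = 4.
Step 3: yield received * 2 = 4 * 2 = 8.
Therefore result = 8.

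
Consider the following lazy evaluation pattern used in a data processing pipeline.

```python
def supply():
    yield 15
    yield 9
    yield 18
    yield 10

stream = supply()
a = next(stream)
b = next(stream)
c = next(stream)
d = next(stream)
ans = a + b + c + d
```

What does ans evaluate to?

Step 1: Create generator and consume all values:
  a = next(stream) = 15
  b = next(stream) = 9
  c = next(stream) = 18
  d = next(stream) = 10
Step 2: ans = 15 + 9 + 18 + 10 = 52.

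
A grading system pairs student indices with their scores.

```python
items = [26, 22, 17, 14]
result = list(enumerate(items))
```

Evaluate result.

Step 1: enumerate pairs each element with its index:
  (0, 26)
  (1, 22)
  (2, 17)
  (3, 14)
Therefore result = [(0, 26), (1, 22), (2, 17), (3, 14)].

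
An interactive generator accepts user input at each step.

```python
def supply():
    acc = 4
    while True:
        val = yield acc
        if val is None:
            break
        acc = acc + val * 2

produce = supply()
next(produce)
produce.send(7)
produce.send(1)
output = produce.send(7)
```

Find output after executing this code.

Step 1: next() -> yield acc=4.
Step 2: send(7) -> val=7, acc = 4 + 7*2 = 18, yield 18.
Step 3: send(1) -> val=1, acc = 18 + 1*2 = 20, yield 20.
Step 4: send(7) -> val=7, acc = 20 + 7*2 = 34, yield 34.
Therefore output = 34.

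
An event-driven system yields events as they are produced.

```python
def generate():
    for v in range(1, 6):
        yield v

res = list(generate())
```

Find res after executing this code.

Step 1: The generator yields each value from range(1, 6).
Step 2: list() consumes all yields: [1, 2, 3, 4, 5].
Therefore res = [1, 2, 3, 4, 5].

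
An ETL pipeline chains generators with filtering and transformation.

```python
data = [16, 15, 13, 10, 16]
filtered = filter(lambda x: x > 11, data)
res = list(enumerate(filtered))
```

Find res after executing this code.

Step 1: Filter [16, 15, 13, 10, 16] for > 11: [16, 15, 13, 16].
Step 2: enumerate re-indexes from 0: [(0, 16), (1, 15), (2, 13), (3, 16)].
Therefore res = [(0, 16), (1, 15), (2, 13), (3, 16)].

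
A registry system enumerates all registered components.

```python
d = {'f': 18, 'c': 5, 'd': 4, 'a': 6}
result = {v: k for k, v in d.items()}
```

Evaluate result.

Step 1: Invert dict (swap keys and values):
  'f': 18 -> 18: 'f'
  'c': 5 -> 5: 'c'
  'd': 4 -> 4: 'd'
  'a': 6 -> 6: 'a'
Therefore result = {18: 'f', 5: 'c', 4: 'd', 6: 'a'}.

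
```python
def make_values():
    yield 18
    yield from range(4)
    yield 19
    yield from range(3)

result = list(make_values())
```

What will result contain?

Step 1: Trace yields in order:
  yield 18
  yield 0
  yield 1
  yield 2
  yield 3
  yield 19
  yield 0
  yield 1
  yield 2
Therefore result = [18, 0, 1, 2, 3, 19, 0, 1, 2].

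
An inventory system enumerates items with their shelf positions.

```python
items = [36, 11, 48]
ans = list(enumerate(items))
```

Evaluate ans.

Step 1: enumerate pairs each element with its index:
  (0, 36)
  (1, 11)
  (2, 48)
Therefore ans = [(0, 36), (1, 11), (2, 48)].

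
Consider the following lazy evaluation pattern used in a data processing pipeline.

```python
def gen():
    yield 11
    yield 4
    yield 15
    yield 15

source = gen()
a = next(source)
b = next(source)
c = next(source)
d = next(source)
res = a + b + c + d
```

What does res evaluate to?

Step 1: Create generator and consume all values:
  a = next(source) = 11
  b = next(source) = 4
  c = next(source) = 15
  d = next(source) = 15
Step 2: res = 11 + 4 + 15 + 15 = 45.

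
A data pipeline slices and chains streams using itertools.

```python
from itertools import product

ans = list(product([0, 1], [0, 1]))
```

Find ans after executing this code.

Step 1: product([0, 1], [0, 1]) gives all pairs:
  (0, 0)
  (0, 1)
  (1, 0)
  (1, 1)
Therefore ans = [(0, 0), (0, 1), (1, 0), (1, 1)].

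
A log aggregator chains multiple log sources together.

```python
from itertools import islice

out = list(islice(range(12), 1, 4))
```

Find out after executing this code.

Step 1: islice(range(12), 1, 4) takes elements at indices [1, 4).
Step 2: Elements: [1, 2, 3].
Therefore out = [1, 2, 3].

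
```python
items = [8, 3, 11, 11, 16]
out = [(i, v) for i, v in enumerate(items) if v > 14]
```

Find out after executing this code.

Step 1: Filter enumerate([8, 3, 11, 11, 16]) keeping v > 14:
  (0, 8): 8 <= 14, excluded
  (1, 3): 3 <= 14, excluded
  (2, 11): 11 <= 14, excluded
  (3, 11): 11 <= 14, excluded
  (4, 16): 16 > 14, included
Therefore out = [(4, 16)].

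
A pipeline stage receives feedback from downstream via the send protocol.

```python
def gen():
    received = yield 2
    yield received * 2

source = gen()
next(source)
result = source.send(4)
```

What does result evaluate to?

Step 1: next(source) advances to first yield, producing 2.
Step 2: send(4) resumes, received = 4.
Step 3: yield received * 2 = 4 * 2 = 8.
Therefore result = 8.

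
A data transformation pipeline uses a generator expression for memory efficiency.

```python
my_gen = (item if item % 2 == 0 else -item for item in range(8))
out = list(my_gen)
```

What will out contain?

Step 1: For each item in range(8), yield item if even, else -item:
  item=0: even, yield 0
  item=1: odd, yield -1
  item=2: even, yield 2
  item=3: odd, yield -3
  item=4: even, yield 4
  item=5: odd, yield -5
  item=6: even, yield 6
  item=7: odd, yield -7
Therefore out = [0, -1, 2, -3, 4, -5, 6, -7].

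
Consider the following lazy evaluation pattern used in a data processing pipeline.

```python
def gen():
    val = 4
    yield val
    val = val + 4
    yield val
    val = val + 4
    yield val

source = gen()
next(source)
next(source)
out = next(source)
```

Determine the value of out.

Step 1: Trace through generator execution:
  Yield 1: val starts at 4, yield 4
  Yield 2: val = 4 + 4 = 8, yield 8
  Yield 3: val = 8 + 4 = 12, yield 12
Step 2: First next() gets 4, second next() gets the second value, third next() yields 12.
Therefore out = 12.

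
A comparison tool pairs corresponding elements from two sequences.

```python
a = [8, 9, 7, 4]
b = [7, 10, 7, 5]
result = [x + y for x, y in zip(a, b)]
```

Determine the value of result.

Step 1: Add corresponding elements:
  8 + 7 = 15
  9 + 10 = 19
  7 + 7 = 14
  4 + 5 = 9
Therefore result = [15, 19, 14, 9].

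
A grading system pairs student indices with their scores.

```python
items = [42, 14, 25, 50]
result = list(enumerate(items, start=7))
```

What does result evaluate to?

Step 1: enumerate with start=7:
  (7, 42)
  (8, 14)
  (9, 25)
  (10, 50)
Therefore result = [(7, 42), (8, 14), (9, 25), (10, 50)].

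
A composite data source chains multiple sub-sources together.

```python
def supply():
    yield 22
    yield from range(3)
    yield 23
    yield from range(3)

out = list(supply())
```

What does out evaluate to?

Step 1: Trace yields in order:
  yield 22
  yield 0
  yield 1
  yield 2
  yield 23
  yield 0
  yield 1
  yield 2
Therefore out = [22, 0, 1, 2, 23, 0, 1, 2].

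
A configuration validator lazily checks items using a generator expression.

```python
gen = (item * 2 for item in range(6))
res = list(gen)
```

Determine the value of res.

Step 1: For each item in range(6), compute item*2:
  item=0: 0*2 = 0
  item=1: 1*2 = 2
  item=2: 2*2 = 4
  item=3: 3*2 = 6
  item=4: 4*2 = 8
  item=5: 5*2 = 10
Therefore res = [0, 2, 4, 6, 8, 10].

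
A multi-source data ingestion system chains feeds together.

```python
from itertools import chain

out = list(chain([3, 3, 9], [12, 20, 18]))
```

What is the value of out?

Step 1: chain() concatenates iterables: [3, 3, 9] + [12, 20, 18].
Therefore out = [3, 3, 9, 12, 20, 18].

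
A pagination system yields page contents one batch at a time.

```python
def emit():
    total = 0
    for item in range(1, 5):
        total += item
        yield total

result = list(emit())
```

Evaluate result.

Step 1: Generator accumulates running sum:
  item=1: total = 1, yield 1
  item=2: total = 3, yield 3
  item=3: total = 6, yield 6
  item=4: total = 10, yield 10
Therefore result = [1, 3, 6, 10].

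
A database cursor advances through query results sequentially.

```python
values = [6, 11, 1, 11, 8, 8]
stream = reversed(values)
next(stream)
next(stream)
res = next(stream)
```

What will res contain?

Step 1: reversed([6, 11, 1, 11, 8, 8]) gives iterator: [8, 8, 11, 1, 11, 6].
Step 2: First next() = 8, second next() = 8.
Step 3: Third next() = 11.
Therefore res = 11.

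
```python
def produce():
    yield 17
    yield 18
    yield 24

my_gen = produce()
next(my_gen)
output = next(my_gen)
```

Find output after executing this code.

Step 1: produce() creates a generator.
Step 2: next(my_gen) yields 17 (consumed and discarded).
Step 3: next(my_gen) yields 18, assigned to output.
Therefore output = 18.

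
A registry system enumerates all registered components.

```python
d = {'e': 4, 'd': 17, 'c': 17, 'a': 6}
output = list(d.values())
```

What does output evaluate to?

Step 1: d.values() returns the dictionary values in insertion order.
Therefore output = [4, 17, 17, 6].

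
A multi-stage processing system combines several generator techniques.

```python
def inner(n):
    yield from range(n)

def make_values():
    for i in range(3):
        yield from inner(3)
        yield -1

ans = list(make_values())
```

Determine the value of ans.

Step 1: For each i in range(3):
  i=0: yield from inner(3) -> [0, 1, 2], then yield -1
  i=1: yield from inner(3) -> [0, 1, 2], then yield -1
  i=2: yield from inner(3) -> [0, 1, 2], then yield -1
Therefore ans = [0, 1, 2, -1, 0, 1, 2, -1, 0, 1, 2, -1].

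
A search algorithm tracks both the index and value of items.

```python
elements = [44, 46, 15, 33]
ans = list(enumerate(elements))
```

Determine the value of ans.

Step 1: enumerate pairs each element with its index:
  (0, 44)
  (1, 46)
  (2, 15)
  (3, 33)
Therefore ans = [(0, 44), (1, 46), (2, 15), (3, 33)].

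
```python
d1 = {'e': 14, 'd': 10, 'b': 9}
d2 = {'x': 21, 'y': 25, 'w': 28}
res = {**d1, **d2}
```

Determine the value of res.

Step 1: Merge d1 and d2 (d2 values override on key conflicts).
Step 2: d1 has keys ['e', 'd', 'b'], d2 has keys ['x', 'y', 'w'].
Therefore res = {'e': 14, 'd': 10, 'b': 9, 'x': 21, 'y': 25, 'w': 28}.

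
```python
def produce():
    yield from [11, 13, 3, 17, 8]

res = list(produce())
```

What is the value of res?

Step 1: yield from delegates to the iterable, yielding each element.
Step 2: Collected values: [11, 13, 3, 17, 8].
Therefore res = [11, 13, 3, 17, 8].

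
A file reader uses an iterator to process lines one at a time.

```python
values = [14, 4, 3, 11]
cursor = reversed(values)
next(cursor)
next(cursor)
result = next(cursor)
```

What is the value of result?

Step 1: reversed([14, 4, 3, 11]) gives iterator: [11, 3, 4, 14].
Step 2: First next() = 11, second next() = 3.
Step 3: Third next() = 4.
Therefore result = 4.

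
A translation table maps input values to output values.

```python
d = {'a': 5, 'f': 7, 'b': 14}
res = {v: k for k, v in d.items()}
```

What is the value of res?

Step 1: Invert dict (swap keys and values):
  'a': 5 -> 5: 'a'
  'f': 7 -> 7: 'f'
  'b': 14 -> 14: 'b'
Therefore res = {5: 'a', 7: 'f', 14: 'b'}.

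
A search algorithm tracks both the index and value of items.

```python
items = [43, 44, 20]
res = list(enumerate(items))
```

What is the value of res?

Step 1: enumerate pairs each element with its index:
  (0, 43)
  (1, 44)
  (2, 20)
Therefore res = [(0, 43), (1, 44), (2, 20)].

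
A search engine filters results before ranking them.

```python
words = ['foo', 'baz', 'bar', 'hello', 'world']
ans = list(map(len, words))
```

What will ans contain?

Step 1: Map len() to each word:
  'foo' -> 3
  'baz' -> 3
  'bar' -> 3
  'hello' -> 5
  'world' -> 5
Therefore ans = [3, 3, 3, 5, 5].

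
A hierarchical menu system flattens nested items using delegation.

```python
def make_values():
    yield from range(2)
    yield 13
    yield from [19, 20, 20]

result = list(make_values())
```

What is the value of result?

Step 1: Trace yields in order:
  yield 0
  yield 1
  yield 13
  yield 19
  yield 20
  yield 20
Therefore result = [0, 1, 13, 19, 20, 20].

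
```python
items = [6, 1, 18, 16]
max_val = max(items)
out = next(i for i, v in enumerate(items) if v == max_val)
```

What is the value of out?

Step 1: max([6, 1, 18, 16]) = 18.
Step 2: Find first index where value == 18:
  Index 0: 6 != 18
  Index 1: 1 != 18
  Index 2: 18 == 18, found!
Therefore out = 2.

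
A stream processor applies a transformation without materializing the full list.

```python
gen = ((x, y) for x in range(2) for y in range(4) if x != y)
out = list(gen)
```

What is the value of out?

Step 1: Nested generator over range(2) x range(4) where x != y:
  (0, 0): excluded (x == y)
  (0, 1): included
  (0, 2): included
  (0, 3): included
  (1, 0): included
  (1, 1): excluded (x == y)
  (1, 2): included
  (1, 3): included
Therefore out = [(0, 1), (0, 2), (0, 3), (1, 0), (1, 2), (1, 3)].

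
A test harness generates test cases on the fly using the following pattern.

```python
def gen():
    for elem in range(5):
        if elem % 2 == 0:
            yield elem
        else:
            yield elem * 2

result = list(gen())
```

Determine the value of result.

Step 1: For each elem in range(5), yield elem if even, else elem*2:
  elem=0 (even): yield 0
  elem=1 (odd): yield 1*2 = 2
  elem=2 (even): yield 2
  elem=3 (odd): yield 3*2 = 6
  elem=4 (even): yield 4
Therefore result = [0, 2, 2, 6, 4].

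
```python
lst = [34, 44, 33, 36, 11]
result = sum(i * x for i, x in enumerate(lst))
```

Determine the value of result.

Step 1: Compute i * x for each (i, x) in enumerate([34, 44, 33, 36, 11]):
  i=0, x=34: 0*34 = 0
  i=1, x=44: 1*44 = 44
  i=2, x=33: 2*33 = 66
  i=3, x=36: 3*36 = 108
  i=4, x=11: 4*11 = 44
Step 2: sum = 0 + 44 + 66 + 108 + 44 = 262.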